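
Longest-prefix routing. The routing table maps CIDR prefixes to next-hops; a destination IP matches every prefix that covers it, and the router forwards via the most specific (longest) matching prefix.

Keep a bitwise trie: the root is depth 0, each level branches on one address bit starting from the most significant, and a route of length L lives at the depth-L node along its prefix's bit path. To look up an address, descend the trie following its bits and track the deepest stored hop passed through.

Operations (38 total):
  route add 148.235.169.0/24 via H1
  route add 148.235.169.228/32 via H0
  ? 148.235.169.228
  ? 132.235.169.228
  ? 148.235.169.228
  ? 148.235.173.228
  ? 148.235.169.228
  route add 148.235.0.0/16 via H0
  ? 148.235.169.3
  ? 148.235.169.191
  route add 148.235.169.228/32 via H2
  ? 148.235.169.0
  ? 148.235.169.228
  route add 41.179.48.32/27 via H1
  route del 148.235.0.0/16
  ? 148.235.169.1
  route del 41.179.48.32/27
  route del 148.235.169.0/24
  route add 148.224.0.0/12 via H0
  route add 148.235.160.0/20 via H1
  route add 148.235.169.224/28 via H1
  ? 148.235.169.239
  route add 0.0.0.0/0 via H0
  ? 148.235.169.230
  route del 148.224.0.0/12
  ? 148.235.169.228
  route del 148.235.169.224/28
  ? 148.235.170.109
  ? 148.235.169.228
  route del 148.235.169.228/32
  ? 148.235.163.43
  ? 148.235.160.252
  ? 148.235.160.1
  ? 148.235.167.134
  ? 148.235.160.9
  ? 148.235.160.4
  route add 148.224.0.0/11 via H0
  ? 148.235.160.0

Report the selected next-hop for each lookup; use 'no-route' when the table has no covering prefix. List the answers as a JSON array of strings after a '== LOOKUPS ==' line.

Process each operation:
  add 148.235.169.0/24 -> H1 at depth 24
  add 148.235.169.228/32 -> H0 at depth 32
  lookup 148.235.169.228: bits 10010100111010111010100111100100 walk d0:-→d1:-→d2:-→d3:-→d4:-→d5:-→d6:-→d7:-→d8:-→d9:-→d10:-→d11:-→d12:-→d13:-→d14:-→d15:-→d16:-→d17:-→d18:-→d19:-→d20:-→d21:-→d22:-→d23:-→d24:H1→d25:-→d26:-→d27:-→d28:-→d29:-→d30:-→d31:-→d32:H0 -> H0
  lookup 132.235.169.228: bits 100 walk d0:-→d1:-→d2:-→d3:- -> no-route
  lookup 148.235.169.228: bits 10010100111010111010100111100100 walk d0:-→d1:-→d2:-→d3:-→d4:-→d5:-→d6:-→d7:-→d8:-→d9:-→d10:-→d11:-→d12:-→d13:-→d14:-→d15:-→d16:-→d17:-→d18:-→d19:-→d20:-→d21:-→d22:-→d23:-→d24:H1→d25:-→d26:-→d27:-→d28:-→d29:-→d30:-→d31:-→d32:H0 -> H0
  lookup 148.235.173.228: bits 100101001110101110101 walk d0:-→d1:-→d2:-→d3:-→d4:-→d5:-→d6:-→d7:-→d8:-→d9:-→d10:-→d11:-→d12:-→d13:-→d14:-→d15:-→d16:-→d17:-→d18:-→d19:-→d20:-→d21:- -> no-route
  lookup 148.235.169.228: bits 10010100111010111010100111100100 walk d0:-→d1:-→d2:-→d3:-→d4:-→d5:-→d6:-→d7:-→d8:-→d9:-→d10:-→d11:-→d12:-→d13:-→d14:-→d15:-→d16:-→d17:-→d18:-→d19:-→d20:-→d21:-→d22:-→d23:-→d24:H1→d25:-→d26:-→d27:-→d28:-→d29:-→d30:-→d31:-→d32:H0 -> H0
  add 148.235.0.0/16 -> H0 at depth 16
  lookup 148.235.169.3: bits 100101001110101110101001 walk d0:-→d1:-→d2:-→d3:-→d4:-→d5:-→d6:-→d7:-→d8:-→d9:-→d10:-→d11:-→d12:-→d13:-→d14:-→d15:-→d16:H0→d17:-→d18:-→d19:-→d20:-→d21:-→d22:-→d23:-→d24:H1 -> H1
  lookup 148.235.169.191: bits 1001010011101011101010011 walk d0:-→d1:-→d2:-→d3:-→d4:-→d5:-→d6:-→d7:-→d8:-→d9:-→d10:-→d11:-→d12:-→d13:-→d14:-→d15:-→d16:H0→d17:-→d18:-→d19:-→d20:-→d21:-→d22:-→d23:-→d24:H1→d25:- -> H1
  add 148.235.169.228/32 -> H2 at depth 32
  lookup 148.235.169.0: bits 100101001110101110101001 walk d0:-→d1:-→d2:-→d3:-→d4:-→d5:-→d6:-→d7:-→d8:-→d9:-→d10:-→d11:-→d12:-→d13:-→d14:-→d15:-→d16:H0→d17:-→d18:-→d19:-→d20:-→d21:-→d22:-→d23:-→d24:H1 -> H1
  lookup 148.235.169.228: bits 10010100111010111010100111100100 walk d0:-→d1:-→d2:-→d3:-→d4:-→d5:-→d6:-→d7:-→d8:-→d9:-→d10:-→d11:-→d12:-→d13:-→d14:-→d15:-→d16:H0→d17:-→d18:-→d19:-→d20:-→d21:-→d22:-→d23:-→d24:H1→d25:-→d26:-→d27:-→d28:-→d29:-→d30:-→d31:-→d32:H2 -> H2
  add 41.179.48.32/27 -> H1 at depth 27
  - 148.235.0.0/16 clear@16
  lookup 148.235.169.1: bits 100101001110101110101001 walk d0:-→d1:-→d2:-→d3:-→d4:-→d5:-→d6:-→d7:-→d8:-→d9:-→d10:-→d11:-→d12:-→d13:-→d14:-→d15:-→d16:-→d17:-→d18:-→d19:-→d20:-→d21:-→d22:-→d23:-→d24:H1 -> H1
  - 41.179.48.32/27 clear@27
  - 148.235.169.0/24 clear@24
  add 148.224.0.0/12 -> H0 at depth 12
  add 148.235.160.0/20 -> H1 at depth 20
  add 148.235.169.224/28 -> H1 at depth 28
  lookup 148.235.169.239: bits 1001010011101011101010011110 walk d0:-→d1:-→d2:-→d3:-→d4:-→d5:-→d6:-→d7:-→d8:-→d9:-→d10:-→d11:-→d12:H0→d13:-→d14:-→d15:-→d16:-→d17:-→d18:-→d19:-→d20:H1→d21:-→d22:-→d23:-→d24:-→d25:-→d26:-→d27:-→d28:H1 -> H1
  add 0.0.0.0/0 -> H0 at depth 0
  lookup 148.235.169.230: bits 100101001110101110101001111001 walk d0:H0→d1:-→d2:-→d3:-→d4:-→d5:-→d6:-→d7:-→d8:-→d9:-→d10:-→d11:-→d12:H0→d13:-→d14:-→d15:-→d16:-→d17:-→d18:-→d19:-→d20:H1→d21:-→d22:-→d23:-→d24:-→d25:-→d26:-→d27:-→d28:H1→d29:-→d30:- -> H1
  - 148.224.0.0/12 clear@12
  lookup 148.235.169.228: bits 10010100111010111010100111100100 walk d0:H0→d1:-→d2:-→d3:-→d4:-→d5:-→d6:-→d7:-→d8:-→d9:-→d10:-→d11:-→d12:-→d13:-→d14:-→d15:-→d16:-→d17:-→d18:-→d19:-→d20:H1→d21:-→d22:-→d23:-→d24:-→d25:-→d26:-→d27:-→d28:H1→d29:-→d30:-→d31:-→d32:H2 -> H2
  - 148.235.169.224/28 clear@28
  lookup 148.235.170.109: bits 1001010011101011101010 walk d0:H0→d1:-→d2:-→d3:-→d4:-→d5:-→d6:-→d7:-→d8:-→d9:-→d10:-→d11:-→d12:-→d13:-→d14:-→d15:-→d16:-→d17:-→d18:-→d19:-→d20:H1→d21:-→d22:- -> H1
  lookup 148.235.169.228: bits 10010100111010111010100111100100 walk d0:H0→d1:-→d2:-→d3:-→d4:-→d5:-→d6:-→d7:-→d8:-→d9:-→d10:-→d11:-→d12:-→d13:-→d14:-→d15:-→d16:-→d17:-→d18:-→d19:-→d20:H1→d21:-→d22:-→d23:-→d24:-→d25:-→d26:-→d27:-→d28:-→d29:-→d30:-→d31:-→d32:H2 -> H2
  - 148.235.169.228/32 clear@32
  lookup 148.235.163.43: bits 10010100111010111010 walk d0:H0→d1:-→d2:-→d3:-→d4:-→d5:-→d6:-→d7:-→d8:-→d9:-→d10:-→d11:-→d12:-→d13:-→d14:-→d15:-→d16:-→d17:-→d18:-→d19:-→d20:H1 -> H1
  lookup 148.235.160.252: bits 10010100111010111010 walk d0:H0→d1:-→d2:-→d3:-→d4:-→d5:-→d6:-→d7:-→d8:-→d9:-→d10:-→d11:-→d12:-→d13:-→d14:-→d15:-→d16:-→d17:-→d18:-→d19:-→d20:H1 -> H1
  lookup 148.235.160.1: bits 10010100111010111010 walk d0:H0→d1:-→d2:-→d3:-→d4:-→d5:-→d6:-→d7:-→d8:-→d9:-→d10:-→d11:-→d12:-→d13:-→d14:-→d15:-→d16:-→d17:-→d18:-→d19:-→d20:H1 -> H1
  lookup 148.235.167.134: bits 10010100111010111010 walk d0:H0→d1:-→d2:-→d3:-→d4:-→d5:-→d6:-→d7:-→d8:-→d9:-→d10:-→d11:-→d12:-→d13:-→d14:-→d15:-→d16:-→d17:-→d18:-→d19:-→d20:H1 -> H1
  lookup 148.235.160.9: bits 10010100111010111010 walk d0:H0→d1:-→d2:-→d3:-→d4:-→d5:-→d6:-→d7:-→d8:-→d9:-→d10:-→d11:-→d12:-→d13:-→d14:-→d15:-→d16:-→d17:-→d18:-→d19:-→d20:H1 -> H1
  lookup 148.235.160.4: bits 10010100111010111010 walk d0:H0→d1:-→d2:-→d3:-→d4:-→d5:-→d6:-→d7:-→d8:-→d9:-→d10:-→d11:-→d12:-→d13:-→d14:-→d15:-→d16:-→d17:-→d18:-→d19:-→d20:H1 -> H1
  add 148.224.0.0/11 -> H0 at depth 11
  lookup 148.235.160.0: bits 10010100111010111010 walk d0:H0→d1:-→d2:-→d3:-→d4:-→d5:-→d6:-→d7:-→d8:-→d9:-→d10:-→d11:H0→d12:-→d13:-→d14:-→d15:-→d16:-→d17:-→d18:-→d19:-→d20:H1 -> H1

== LOOKUPS ==
["H0","no-route","H0","no-route","H0","H1","H1","H1","H2","H1","H1","H1","H2","H1","H2","H1","H1","H1","H1","H1","H1","H1"]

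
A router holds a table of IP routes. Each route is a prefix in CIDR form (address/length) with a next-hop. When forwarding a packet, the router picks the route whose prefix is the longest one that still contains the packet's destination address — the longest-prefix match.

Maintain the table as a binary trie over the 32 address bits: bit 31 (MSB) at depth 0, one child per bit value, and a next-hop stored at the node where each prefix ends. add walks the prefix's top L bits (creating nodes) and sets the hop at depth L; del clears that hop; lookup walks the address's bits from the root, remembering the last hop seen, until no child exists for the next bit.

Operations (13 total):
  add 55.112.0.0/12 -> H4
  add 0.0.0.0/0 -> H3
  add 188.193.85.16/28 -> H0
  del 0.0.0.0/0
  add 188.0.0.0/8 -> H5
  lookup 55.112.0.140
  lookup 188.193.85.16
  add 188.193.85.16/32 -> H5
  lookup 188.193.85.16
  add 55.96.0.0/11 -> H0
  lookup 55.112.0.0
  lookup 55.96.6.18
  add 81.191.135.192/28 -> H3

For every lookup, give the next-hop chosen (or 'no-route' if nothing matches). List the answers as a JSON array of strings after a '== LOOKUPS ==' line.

Trace:
  + 55.112.0.0/12 (H4) depth=12
  + 0.0.0.0/0 (H3) depth=0
  + 188.193.85.16/28 (H0) depth=28
  - 0.0.0.0/0 clear@0
  + 188.0.0.0/8 (H5) depth=8
  ? 55.112.0.140  path d0:-→d1:-→d2:-→d3:-→d4:-→d5:-→d6:-→d7:-→d8:-→d9:-→d10:-→d11:-→d12:H4  best=H4
  ? 188.193.85.16  path d0:-→d1:-→d2:-→d3:-→d4:-→d5:-→d6:-→d7:-→d8:H5→d9:-→d10:-→d11:-→d12:-→d13:-→d14:-→d15:-→d16:-→d17:-→d18:-→d19:-→d20:-→d21:-→d22:-→d23:-→d24:-→d25:-→d26:-→d27:-→d28:H0  best=H0
  + 188.193.85.16/32 (H5) depth=32
  ? 188.193.85.16  path d0:-→d1:-→d2:-→d3:-→d4:-→d5:-→d6:-→d7:-→d8:H5→d9:-→d10:-→d11:-→d12:-→d13:-→d14:-→d15:-→d16:-→d17:-→d18:-→d19:-→d20:-→d21:-→d22:-→d23:-→d24:-→d25:-→d26:-→d27:-→d28:H0→d29:-→d30:-→d31:-→d32:H5  best=H5
  + 55.96.0.0/11 (H0) depth=11
  ? 55.112.0.0  path d0:-→d1:-→d2:-→d3:-→d4:-→d5:-→d6:-→d7:-→d8:-→d9:-→d10:-→d11:H0→d12:H4  best=H4
  ? 55.96.6.18  path d0:-→d1:-→d2:-→d3:-→d4:-→d5:-→d6:-→d7:-→d8:-→d9:-→d10:-→d11:H0  best=H0
  + 81.191.135.192/28 (H3) depth=28

== LOOKUPS ==
["H4","H0","H5","H4","H0"]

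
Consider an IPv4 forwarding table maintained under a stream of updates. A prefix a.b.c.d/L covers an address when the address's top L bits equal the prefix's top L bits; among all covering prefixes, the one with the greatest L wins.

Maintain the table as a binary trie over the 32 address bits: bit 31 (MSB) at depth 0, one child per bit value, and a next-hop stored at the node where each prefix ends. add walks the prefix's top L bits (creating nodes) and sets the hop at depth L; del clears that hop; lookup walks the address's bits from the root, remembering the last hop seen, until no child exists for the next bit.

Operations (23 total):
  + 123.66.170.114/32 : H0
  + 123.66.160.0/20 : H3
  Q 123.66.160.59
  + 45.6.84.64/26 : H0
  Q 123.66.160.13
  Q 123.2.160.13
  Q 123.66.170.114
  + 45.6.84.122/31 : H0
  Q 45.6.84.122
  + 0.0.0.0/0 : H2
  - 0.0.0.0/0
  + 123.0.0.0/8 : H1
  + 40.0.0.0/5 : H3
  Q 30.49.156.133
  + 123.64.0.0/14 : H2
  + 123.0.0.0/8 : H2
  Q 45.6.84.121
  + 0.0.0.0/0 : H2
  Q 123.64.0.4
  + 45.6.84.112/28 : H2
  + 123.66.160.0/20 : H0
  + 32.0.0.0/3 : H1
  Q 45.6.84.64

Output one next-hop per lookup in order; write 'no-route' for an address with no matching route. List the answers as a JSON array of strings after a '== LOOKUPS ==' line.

Apply in order:
  + 123.66.170.114/32 (H0) depth=32
  + 123.66.160.0/20 (H3) depth=20
  lookup 123.66.160.59: bits 01111011010000101010 walk d0:-→d1:-→d2:-→d3:-→d4:-→d5:-→d6:-→d7:-→d8:-→d9:-→d10:-→d11:-→d12:-→d13:-→d14:-→d15:-→d16:-→d17:-→d18:-→d19:-→d20:H3 -> H3
  + 45.6.84.64/26 (H0) depth=26
  lookup 123.66.160.13: bits 01111011010000101010 walk d0:-→d1:-→d2:-→d3:-→d4:-→d5:-→d6:-→d7:-→d8:-→d9:-→d10:-→d11:-→d12:-→d13:-→d14:-→d15:-→d16:-→d17:-→d18:-→d19:-→d20:H3 -> H3
  lookup 123.2.160.13: bits 011110110 walk d0:-→d1:-→d2:-→d3:-→d4:-→d5:-→d6:-→d7:-→d8:-→d9:- -> no-route
  lookup 123.66.170.114: bits 01111011010000101010101001110010 walk d0:-→d1:-→d2:-→d3:-→d4:-→d5:-→d6:-→d7:-→d8:-→d9:-→d10:-→d11:-→d12:-→d13:-→d14:-→d15:-→d16:-→d17:-→d18:-→d19:-→d20:H3→d21:-→d22:-→d23:-→d24:-→d25:-→d26:-→d27:-→d28:-→d29:-→d30:-→d31:-→d32:H0 -> H0
  + 45.6.84.122/31 (H0) depth=31
  lookup 45.6.84.122: bits 0010110100000110010101000111101 walk d0:-→d1:-→d2:-→d3:-→d4:-→d5:-→d6:-→d7:-→d8:-→d9:-→d10:-→d11:-→d12:-→d13:-→d14:-→d15:-→d16:-→d17:-→d18:-→d19:-→d20:-→d21:-→d22:-→d23:-→d24:-→d25:-→d26:H0→d27:-→d28:-→d29:-→d30:-→d31:H0 -> H0
  + 0.0.0.0/0 (H2) depth=0
  - 0.0.0.0/0 clear@0
  + 123.0.0.0/8 (H1) depth=8
  + 40.0.0.0/5 (H3) depth=5
  lookup 30.49.156.133: bits 00 walk d0:-→d1:-→d2:- -> no-route
  + 123.64.0.0/14 (H2) depth=14
  + 123.0.0.0/8 (H2) depth=8
  lookup 45.6.84.121: bits 001011010000011001010100011110 walk d0:-→d1:-→d2:-→d3:-→d4:-→d5:H3→d6:-→d7:-→d8:-→d9:-→d10:-→d11:-→d12:-→d13:-→d14:-→d15:-→d16:-→d17:-→d18:-→d19:-→d20:-→d21:-→d22:-→d23:-→d24:-→d25:-→d26:H0→d27:-→d28:-→d29:-→d30:- -> H0
  + 0.0.0.0/0 (H2) depth=0
  lookup 123.64.0.4: bits 01111011010000 walk d0:H2→d1:-→d2:-→d3:-→d4:-→d5:-→d6:-→d7:-→d8:H2→d9:-→d10:-→d11:-→d12:-→d13:-→d14:H2 -> H2
  + 45.6.84.112/28 (H2) depth=28
  + 123.66.160.0/20 (H0) depth=20
  + 32.0.0.0/3 (H1) depth=3
  lookup 45.6.84.64: bits 00101101000001100101010001 walk d0:H2→d1:-→d2:-→d3:H1→d4:-→d5:H3→d6:-→d7:-→d8:-→d9:-→d10:-→d11:-→d12:-→d13:-→d14:-→d15:-→d16:-→d17:-→d18:-→d19:-→d20:-→d21:-→d22:-→d23:-→d24:-→d25:-→d26:H0 -> H0

== LOOKUPS ==
["H3","H3","no-route","H0","H0","no-route","H0","H2","H0"]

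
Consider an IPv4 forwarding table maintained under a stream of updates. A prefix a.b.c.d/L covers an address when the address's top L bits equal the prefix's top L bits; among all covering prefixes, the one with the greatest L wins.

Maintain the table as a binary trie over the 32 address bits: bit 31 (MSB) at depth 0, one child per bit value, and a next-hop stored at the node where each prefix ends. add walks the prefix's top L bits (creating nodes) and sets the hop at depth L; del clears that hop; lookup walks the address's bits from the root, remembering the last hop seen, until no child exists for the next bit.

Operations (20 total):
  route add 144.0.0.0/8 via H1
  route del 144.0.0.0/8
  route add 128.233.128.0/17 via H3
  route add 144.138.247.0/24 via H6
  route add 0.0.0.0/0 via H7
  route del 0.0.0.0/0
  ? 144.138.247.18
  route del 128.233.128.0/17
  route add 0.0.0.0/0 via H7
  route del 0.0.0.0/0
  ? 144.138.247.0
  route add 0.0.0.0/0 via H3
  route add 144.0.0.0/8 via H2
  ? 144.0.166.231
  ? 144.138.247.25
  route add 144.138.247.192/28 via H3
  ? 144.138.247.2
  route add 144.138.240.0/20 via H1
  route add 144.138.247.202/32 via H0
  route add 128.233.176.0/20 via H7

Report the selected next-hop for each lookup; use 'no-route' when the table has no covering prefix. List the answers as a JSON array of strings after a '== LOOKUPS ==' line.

Apply in order:
  + 144.0.0.0/8 (H1) depth=8
  - 144.0.0.0/8 clear@8
  + 128.233.128.0/17 (H3) depth=17
  + 144.138.247.0/24 (H6) depth=24
  + 0.0.0.0/0 (H7) depth=0
  - 0.0.0.0/0 clear@0
  lookup 144.138.247.18: bits 100100001000101011110111 walk d0:-→d1:-→d2:-→d3:-→d4:-→d5:-→d6:-→d7:-→d8:-→d9:-→d10:-→d11:-→d12:-→d13:-→d14:-→d15:-→d16:-→d17:-→d18:-→d19:-→d20:-→d21:-→d22:-→d23:-→d24:H6 -> H6
  - 128.233.128.0/17 clear@17
  + 0.0.0.0/0 (H7) depth=0
  - 0.0.0.0/0 clear@0
  lookup 144.138.247.0: bits 100100001000101011110111 walk d0:-→d1:-→d2:-→d3:-→d4:-→d5:-→d6:-→d7:-→d8:-→d9:-→d10:-→d11:-→d12:-→d13:-→d14:-→d15:-→d16:-→d17:-→d18:-→d19:-→d20:-→d21:-→d22:-→d23:-→d24:H6 -> H6
  + 0.0.0.0/0 (H3) depth=0
  + 144.0.0.0/8 (H2) depth=8
  lookup 144.0.166.231: bits 10010000 walk d0:H3→d1:-→d2:-→d3:-→d4:-→d5:-→d6:-→d7:-→d8:H2 -> H2
  lookup 144.138.247.25: bits 100100001000101011110111 walk d0:H3→d1:-→d2:-→d3:-→d4:-→d5:-→d6:-→d7:-→d8:H2→d9:-→d10:-→d11:-→d12:-→d13:-→d14:-→d15:-→d16:-→d17:-→d18:-→d19:-→d20:-→d21:-→d22:-→d23:-→d24:H6 -> H6
  + 144.138.247.192/28 (H3) depth=28
  lookup 144.138.247.2: bits 100100001000101011110111 walk d0:H3→d1:-→d2:-→d3:-→d4:-→d5:-→d6:-→d7:-→d8:H2→d9:-→d10:-→d11:-→d12:-→d13:-→d14:-→d15:-→d16:-→d17:-→d18:-→d19:-→d20:-→d21:-→d22:-→d23:-→d24:H6 -> H6
  + 144.138.240.0/20 (H1) depth=20
  + 144.138.247.202/32 (H0) depth=32
  + 128.233.176.0/20 (H7) depth=20

== LOOKUPS ==
["H6","H6","H2","H6","H6"]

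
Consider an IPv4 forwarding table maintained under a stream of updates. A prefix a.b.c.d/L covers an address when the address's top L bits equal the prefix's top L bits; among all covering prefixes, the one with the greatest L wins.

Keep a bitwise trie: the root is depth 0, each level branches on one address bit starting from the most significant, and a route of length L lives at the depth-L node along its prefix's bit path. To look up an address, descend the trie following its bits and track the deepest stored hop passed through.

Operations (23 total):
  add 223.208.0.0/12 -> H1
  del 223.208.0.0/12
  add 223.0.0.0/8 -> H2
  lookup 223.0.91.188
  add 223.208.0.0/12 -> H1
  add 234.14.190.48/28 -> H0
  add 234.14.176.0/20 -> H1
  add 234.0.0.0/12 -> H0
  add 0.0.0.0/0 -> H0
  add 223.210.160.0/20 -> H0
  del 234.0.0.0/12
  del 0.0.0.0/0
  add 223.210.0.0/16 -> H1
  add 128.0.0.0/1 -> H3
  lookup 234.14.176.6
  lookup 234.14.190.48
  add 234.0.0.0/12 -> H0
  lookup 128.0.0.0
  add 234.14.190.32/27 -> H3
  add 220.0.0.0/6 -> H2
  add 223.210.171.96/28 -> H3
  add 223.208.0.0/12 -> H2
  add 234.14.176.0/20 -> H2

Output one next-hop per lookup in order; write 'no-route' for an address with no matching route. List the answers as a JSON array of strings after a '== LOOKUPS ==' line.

Trace:
  add 223.208.0.0/12 -> H1 at depth 12
  del 223.208.0.0/12 (clear depth 12)
  add 223.0.0.0/8 -> H2 at depth 8
  lookup 223.0.91.188: bits 11011111 walk d0:-→d1:-→d2:-→d3:-→d4:-→d5:-→d6:-→d7:-→d8:H2 -> H2
  add 223.208.0.0/12 -> H1 at depth 12
  add 234.14.190.48/28 -> H0 at depth 28
  add 234.14.176.0/20 -> H1 at depth 20
  add 234.0.0.0/12 -> H0 at depth 12
  add 0.0.0.0/0 -> H0 at depth 0
  add 223.210.160.0/20 -> H0 at depth 20
  del 234.0.0.0/12 (clear depth 12)
  del 0.0.0.0/0 (clear depth 0)
  add 223.210.0.0/16 -> H1 at depth 16
  add 128.0.0.0/1 -> H3 at depth 1
  lookup 234.14.176.6: bits 11101010000011101011 walk d0:-→d1:H3→d2:-→d3:-→d4:-→d5:-→d6:-→d7:-→d8:-→d9:-→d10:-→d11:-→d12:-→d13:-→d14:-→d15:-→d16:-→d17:-→d18:-→d19:-→d20:H1 -> H1
  lookup 234.14.190.48: bits 1110101000001110101111100011 walk d0:-→d1:H3→d2:-→d3:-→d4:-→d5:-→d6:-→d7:-→d8:-→d9:-→d10:-→d11:-→d12:-→d13:-→d14:-→d15:-→d16:-→d17:-→d18:-→d19:-→d20:H1→d21:-→d22:-→d23:-→d24:-→d25:-→d26:-→d27:-→d28:H0 -> H0
  add 234.0.0.0/12 -> H0 at depth 12
  lookup 128.0.0.0: bits 1 walk d0:-→d1:H3 -> H3
  add 234.14.190.32/27 -> H3 at depth 27
  add 220.0.0.0/6 -> H2 at depth 6
  add 223.210.171.96/28 -> H3 at depth 28
  add 223.208.0.0/12 -> H2 at depth 12
  add 234.14.176.0/20 -> H2 at depth 20

== LOOKUPS ==
["H2","H1","H0","H3"]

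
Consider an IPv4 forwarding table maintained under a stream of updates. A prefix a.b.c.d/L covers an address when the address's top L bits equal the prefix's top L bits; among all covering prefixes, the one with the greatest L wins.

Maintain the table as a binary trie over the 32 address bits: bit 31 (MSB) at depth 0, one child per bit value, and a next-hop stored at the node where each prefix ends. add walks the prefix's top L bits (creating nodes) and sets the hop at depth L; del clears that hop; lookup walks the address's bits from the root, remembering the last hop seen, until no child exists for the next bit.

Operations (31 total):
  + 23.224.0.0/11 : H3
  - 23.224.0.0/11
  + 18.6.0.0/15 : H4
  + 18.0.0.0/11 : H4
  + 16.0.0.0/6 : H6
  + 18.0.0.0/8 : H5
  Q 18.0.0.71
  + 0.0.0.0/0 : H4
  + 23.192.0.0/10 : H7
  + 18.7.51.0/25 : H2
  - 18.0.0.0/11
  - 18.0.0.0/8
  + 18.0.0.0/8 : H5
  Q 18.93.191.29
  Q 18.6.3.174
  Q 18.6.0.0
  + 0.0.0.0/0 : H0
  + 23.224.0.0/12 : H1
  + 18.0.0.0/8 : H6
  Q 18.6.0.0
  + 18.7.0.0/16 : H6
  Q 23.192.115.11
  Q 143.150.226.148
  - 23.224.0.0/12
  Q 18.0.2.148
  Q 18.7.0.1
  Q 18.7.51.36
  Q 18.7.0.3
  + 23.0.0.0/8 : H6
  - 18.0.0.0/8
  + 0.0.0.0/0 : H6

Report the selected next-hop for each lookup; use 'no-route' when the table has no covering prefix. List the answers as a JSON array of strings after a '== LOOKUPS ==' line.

Apply in order:
  add 23.224.0.0/11 -> H3 at depth 11
  del 23.224.0.0/11 (clear depth 11)
  add 18.6.0.0/15 -> H4 at depth 15
  add 18.0.0.0/11 -> H4 at depth 11
  add 16.0.0.0/6 -> H6 at depth 6
  add 18.0.0.0/8 -> H5 at depth 8
  ? 18.0.0.71  path d0:-→d1:-→d2:-→d3:-→d4:-→d5:-→d6:H6→d7:-→d8:H5→d9:-→d10:-→d11:H4→d12:-→d13:-  best=H4
  add 0.0.0.0/0 -> H4 at depth 0
  add 23.192.0.0/10 -> H7 at depth 10
  add 18.7.51.0/25 -> H2 at depth 25
  del 18.0.0.0/11 (clear depth 11)
  del 18.0.0.0/8 (clear depth 8)
  add 18.0.0.0/8 -> H5 at depth 8
  ? 18.93.191.29  path d0:H4→d1:-→d2:-→d3:-→d4:-→d5:-→d6:H6→d7:-→d8:H5→d9:-  best=H5
  ? 18.6.3.174  path d0:H4→d1:-→d2:-→d3:-→d4:-→d5:-→d6:H6→d7:-→d8:H5→d9:-→d10:-→d11:-→d12:-→d13:-→d14:-→d15:H4  best=H4
  ? 18.6.0.0  path d0:H4→d1:-→d2:-→d3:-→d4:-→d5:-→d6:H6→d7:-→d8:H5→d9:-→d10:-→d11:-→d12:-→d13:-→d14:-→d15:H4  best=H4
  add 0.0.0.0/0 -> H0 at depth 0
  add 23.224.0.0/12 -> H1 at depth 12
  add 18.0.0.0/8 -> H6 at depth 8
  ? 18.6.0.0  path d0:H0→d1:-→d2:-→d3:-→d4:-→d5:-→d6:H6→d7:-→d8:H6→d9:-→d10:-→d11:-→d12:-→d13:-→d14:-→d15:H4  best=H4
  add 18.7.0.0/16 -> H6 at depth 16
  ? 23.192.115.11  path d0:H0→d1:-→d2:-→d3:-→d4:-→d5:-→d6:-→d7:-→d8:-→d9:-→d10:H7  best=H7
  ? 143.150.226.148  path d0:H0  best=H0
  del 23.224.0.0/12 (clear depth 12)
  ? 18.0.2.148  path d0:H0→d1:-→d2:-→d3:-→d4:-→d5:-→d6:H6→d7:-→d8:H6→d9:-→d10:-→d11:-→d12:-→d13:-  best=H6
  ? 18.7.0.1  path d0:H0→d1:-→d2:-→d3:-→d4:-→d5:-→d6:H6→d7:-→d8:H6→d9:-→d10:-→d11:-→d12:-→d13:-→d14:-→d15:H4→d16:H6→d17:-→d18:-  best=H6
  ? 18.7.51.36  path d0:H0→d1:-→d2:-→d3:-→d4:-→d5:-→d6:H6→d7:-→d8:H6→d9:-→d10:-→d11:-→d12:-→d13:-→d14:-→d15:H4→d16:H6→d17:-→d18:-→d19:-→d20:-→d21:-→d22:-→d23:-→d24:-→d25:H2  best=H2
  ? 18.7.0.3  path d0:H0→d1:-→d2:-→d3:-→d4:-→d5:-→d6:H6→d7:-→d8:H6→d9:-→d10:-→d11:-→d12:-→d13:-→d14:-→d15:H4→d16:H6→d17:-→d18:-  best=H6
  add 23.0.0.0/8 -> H6 at depth 8
  del 18.0.0.0/8 (clear depth 8)
  add 0.0.0.0/0 -> H6 at depth 0

== LOOKUPS ==
["H4","H5","H4","H4","H4","H7","H0","H6","H6","H2","H6"]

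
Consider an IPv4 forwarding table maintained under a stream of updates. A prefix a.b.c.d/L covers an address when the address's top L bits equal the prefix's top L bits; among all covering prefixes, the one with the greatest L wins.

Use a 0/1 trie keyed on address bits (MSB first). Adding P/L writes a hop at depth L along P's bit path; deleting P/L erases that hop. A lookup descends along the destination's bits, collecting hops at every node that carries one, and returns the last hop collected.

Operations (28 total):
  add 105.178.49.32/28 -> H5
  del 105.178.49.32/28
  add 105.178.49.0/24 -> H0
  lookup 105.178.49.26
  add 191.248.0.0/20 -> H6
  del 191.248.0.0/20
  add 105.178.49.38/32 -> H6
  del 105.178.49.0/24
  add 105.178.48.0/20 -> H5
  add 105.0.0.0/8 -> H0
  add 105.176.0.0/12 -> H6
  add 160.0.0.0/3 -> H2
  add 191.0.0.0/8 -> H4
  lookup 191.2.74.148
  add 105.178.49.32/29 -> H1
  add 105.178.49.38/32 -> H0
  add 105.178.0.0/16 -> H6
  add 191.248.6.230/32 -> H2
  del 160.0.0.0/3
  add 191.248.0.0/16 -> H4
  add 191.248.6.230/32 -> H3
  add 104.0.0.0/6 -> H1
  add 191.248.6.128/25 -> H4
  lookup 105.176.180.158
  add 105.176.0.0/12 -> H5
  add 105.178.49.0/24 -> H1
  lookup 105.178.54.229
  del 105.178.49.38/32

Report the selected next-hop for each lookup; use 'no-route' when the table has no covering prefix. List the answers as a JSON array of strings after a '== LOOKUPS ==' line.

Process each operation:
  add 105.178.49.32/28 -> H5 at depth 28
  - 105.178.49.32/28 clear@28
  add 105.178.49.0/24 -> H0 at depth 24
  ? 105.178.49.26  path d0:-→d1:-→d2:-→d3:-→d4:-→d5:-→d6:-→d7:-→d8:-→d9:-→d10:-→d11:-→d12:-→d13:-→d14:-→d15:-→d16:-→d17:-→d18:-→d19:-→d20:-→d21:-→d22:-→d23:-→d24:H0→d25:-→d26:-  best=H0
  add 191.248.0.0/20 -> H6 at depth 20
  - 191.248.0.0/20 clear@20
  add 105.178.49.38/32 -> H6 at depth 32
  - 105.178.49.0/24 clear@24
  add 105.178.48.0/20 -> H5 at depth 20
  add 105.0.0.0/8 -> H0 at depth 8
  add 105.176.0.0/12 -> H6 at depth 12
  add 160.0.0.0/3 -> H2 at depth 3
  add 191.0.0.0/8 -> H4 at depth 8
  ? 191.2.74.148  path d0:-→d1:-→d2:-→d3:H2→d4:-→d5:-→d6:-→d7:-→d8:H4  best=H4
  add 105.178.49.32/29 -> H1 at depth 29
  add 105.178.49.38/32 -> H0 at depth 32
  add 105.178.0.0/16 -> H6 at depth 16
  add 191.248.6.230/32 -> H2 at depth 32
  - 160.0.0.0/3 clear@3
  add 191.248.0.0/16 -> H4 at depth 16
  add 191.248.6.230/32 -> H3 at depth 32
  add 104.0.0.0/6 -> H1 at depth 6
  add 191.248.6.128/25 -> H4 at depth 25
  ? 105.176.180.158  path d0:-→d1:-→d2:-→d3:-→d4:-→d5:-→d6:H1→d7:-→d8:H0→d9:-→d10:-→d11:-→d12:H6→d13:-→d14:-  best=H6
  add 105.176.0.0/12 -> H5 at depth 12
  add 105.178.49.0/24 -> H1 at depth 24
  ? 105.178.54.229  path d0:-→d1:-→d2:-→d3:-→d4:-→d5:-→d6:H1→d7:-→d8:H0→d9:-→d10:-→d11:-→d12:H5→d13:-→d14:-→d15:-→d16:H6→d17:-→d18:-→d19:-→d20:H5→d21:-  best=H5
  - 105.178.49.38/32 clear@32

== LOOKUPS ==
["H0","H4","H6","H5"]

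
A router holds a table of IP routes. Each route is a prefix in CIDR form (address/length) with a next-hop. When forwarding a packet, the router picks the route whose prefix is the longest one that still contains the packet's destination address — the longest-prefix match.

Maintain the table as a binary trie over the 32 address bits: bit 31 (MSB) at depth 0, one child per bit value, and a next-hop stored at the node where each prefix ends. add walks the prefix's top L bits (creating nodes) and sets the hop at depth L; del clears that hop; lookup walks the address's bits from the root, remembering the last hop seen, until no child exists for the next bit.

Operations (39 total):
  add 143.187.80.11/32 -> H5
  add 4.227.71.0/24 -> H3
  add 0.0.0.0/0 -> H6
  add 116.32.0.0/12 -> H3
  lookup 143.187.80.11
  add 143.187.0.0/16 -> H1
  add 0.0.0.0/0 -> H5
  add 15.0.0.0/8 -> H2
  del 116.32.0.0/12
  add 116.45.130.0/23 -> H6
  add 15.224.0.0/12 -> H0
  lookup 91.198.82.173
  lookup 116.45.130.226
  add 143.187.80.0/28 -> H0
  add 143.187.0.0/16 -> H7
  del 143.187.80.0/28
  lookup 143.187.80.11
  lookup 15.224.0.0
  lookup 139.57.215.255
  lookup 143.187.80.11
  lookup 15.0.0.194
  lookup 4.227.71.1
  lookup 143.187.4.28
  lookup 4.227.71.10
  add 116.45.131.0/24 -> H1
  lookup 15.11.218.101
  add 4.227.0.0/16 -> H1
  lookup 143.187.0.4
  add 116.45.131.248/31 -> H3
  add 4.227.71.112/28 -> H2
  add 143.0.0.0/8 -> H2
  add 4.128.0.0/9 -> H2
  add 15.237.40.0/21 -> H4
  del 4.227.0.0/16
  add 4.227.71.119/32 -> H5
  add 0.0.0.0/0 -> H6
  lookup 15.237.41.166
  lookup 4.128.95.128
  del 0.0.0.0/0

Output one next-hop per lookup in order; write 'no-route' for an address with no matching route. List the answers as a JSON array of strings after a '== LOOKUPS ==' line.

Process each operation:
  add 143.187.80.11/32 -> H5 at depth 32
  add 4.227.71.0/24 -> H3 at depth 24
  add 0.0.0.0/0 -> H6 at depth 0
  add 116.32.0.0/12 -> H3 at depth 12
  ? 143.187.80.11  path d0:H6→d1:-→d2:-→d3:-→d4:-→d5:-→d6:-→d7:-→d8:-→d9:-→d10:-→d11:-→d12:-→d13:-→d14:-→d15:-→d16:-→d17:-→d18:-→d19:-→d20:-→d21:-→d22:-→d23:-→d24:-→d25:-→d26:-→d27:-→d28:-→d29:-→d30:-→d31:-→d32:H5  best=H5
  add 143.187.0.0/16 -> H1 at depth 16
  add 0.0.0.0/0 -> H5 at depth 0
  add 15.0.0.0/8 -> H2 at depth 8
  - 116.32.0.0/12 clear@12
  add 116.45.130.0/23 -> H6 at depth 23
  add 15.224.0.0/12 -> H0 at depth 12
  ? 91.198.82.173  path d0:H5→d1:-→d2:-  best=H5
  ? 116.45.130.226  path d0:H5→d1:-→d2:-→d3:-→d4:-→d5:-→d6:-→d7:-→d8:-→d9:-→d10:-→d11:-→d12:-→d13:-→d14:-→d15:-→d16:-→d17:-→d18:-→d19:-→d20:-→d21:-→d22:-→d23:H6  best=H6
  add 143.187.80.0/28 -> H0 at depth 28
  add 143.187.0.0/16 -> H7 at depth 16
  - 143.187.80.0/28 clear@28
  ? 143.187.80.11  path d0:H5→d1:-→d2:-→d3:-→d4:-→d5:-→d6:-→d7:-→d8:-→d9:-→d10:-→d11:-→d12:-→d13:-→d14:-→d15:-→d16:H7→d17:-→d18:-→d19:-→d20:-→d21:-→d22:-→d23:-→d24:-→d25:-→d26:-→d27:-→d28:-→d29:-→d30:-→d31:-→d32:H5  best=H5
  ? 15.224.0.0  path d0:H5→d1:-→d2:-→d3:-→d4:-→d5:-→d6:-→d7:-→d8:H2→d9:-→d10:-→d11:-→d12:H0  best=H0
  ? 139.57.215.255  path d0:H5→d1:-→d2:-→d3:-→d4:-→d5:-  best=H5
  ? 143.187.80.11  path d0:H5→d1:-→d2:-→d3:-→d4:-→d5:-→d6:-→d7:-→d8:-→d9:-→d10:-→d11:-→d12:-→d13:-→d14:-→d15:-→d16:H7→d17:-→d18:-→d19:-→d20:-→d21:-→d22:-→d23:-→d24:-→d25:-→d26:-→d27:-→d28:-→d29:-→d30:-→d31:-→d32:H5  best=H5
  ? 15.0.0.194  path d0:H5→d1:-→d2:-→d3:-→d4:-→d5:-→d6:-→d7:-→d8:H2  best=H2
  ? 4.227.71.1  path d0:H5→d1:-→d2:-→d3:-→d4:-→d5:-→d6:-→d7:-→d8:-→d9:-→d10:-→d11:-→d12:-→d13:-→d14:-→d15:-→d16:-→d17:-→d18:-→d19:-→d20:-→d21:-→d22:-→d23:-→d24:H3  best=H3
  ? 143.187.4.28  path d0:H5→d1:-→d2:-→d3:-→d4:-→d5:-→d6:-→d7:-→d8:-→d9:-→d10:-→d11:-→d12:-→d13:-→d14:-→d15:-→d16:H7→d17:-  best=H7
  ? 4.227.71.10  path d0:H5→d1:-→d2:-→d3:-→d4:-→d5:-→d6:-→d7:-→d8:-→d9:-→d10:-→d11:-→d12:-→d13:-→d14:-→d15:-→d16:-→d17:-→d18:-→d19:-→d20:-→d21:-→d22:-→d23:-→d24:H3  best=H3
  add 116.45.131.0/24 -> H1 at depth 24
  ? 15.11.218.101  path d0:H5→d1:-→d2:-→d3:-→d4:-→d5:-→d6:-→d7:-→d8:H2  best=H2
  add 4.227.0.0/16 -> H1 at depth 16
  ? 143.187.0.4  path d0:H5→d1:-→d2:-→d3:-→d4:-→d5:-→d6:-→d7:-→d8:-→d9:-→d10:-→d11:-→d12:-→d13:-→d14:-→d15:-→d16:H7→d17:-  best=H7
  add 116.45.131.248/31 -> H3 at depth 31
  add 4.227.71.112/28 -> H2 at depth 28
  add 143.0.0.0/8 -> H2 at depth 8
  add 4.128.0.0/9 -> H2 at depth 9
  add 15.237.40.0/21 -> H4 at depth 21
  - 4.227.0.0/16 clear@16
  add 4.227.71.119/32 -> H5 at depth 32
  add 0.0.0.0/0 -> H6 at depth 0
  ? 15.237.41.166  path d0:H6→d1:-→d2:-→d3:-→d4:-→d5:-→d6:-→d7:-→d8:H2→d9:-→d10:-→d11:-→d12:H0→d13:-→d14:-→d15:-→d16:-→d17:-→d18:-→d19:-→d20:-→d21:H4  best=H4
  ? 4.128.95.128  path d0:H6→d1:-→d2:-→d3:-→d4:-→d5:-→d6:-→d7:-→d8:-→d9:H2  best=H2
  - 0.0.0.0/0 clear@0

== LOOKUPS ==
["H5","H5","H6","H5","H0","H5","H5","H2","H3","H7","H3","H2","H7","H4","H2"]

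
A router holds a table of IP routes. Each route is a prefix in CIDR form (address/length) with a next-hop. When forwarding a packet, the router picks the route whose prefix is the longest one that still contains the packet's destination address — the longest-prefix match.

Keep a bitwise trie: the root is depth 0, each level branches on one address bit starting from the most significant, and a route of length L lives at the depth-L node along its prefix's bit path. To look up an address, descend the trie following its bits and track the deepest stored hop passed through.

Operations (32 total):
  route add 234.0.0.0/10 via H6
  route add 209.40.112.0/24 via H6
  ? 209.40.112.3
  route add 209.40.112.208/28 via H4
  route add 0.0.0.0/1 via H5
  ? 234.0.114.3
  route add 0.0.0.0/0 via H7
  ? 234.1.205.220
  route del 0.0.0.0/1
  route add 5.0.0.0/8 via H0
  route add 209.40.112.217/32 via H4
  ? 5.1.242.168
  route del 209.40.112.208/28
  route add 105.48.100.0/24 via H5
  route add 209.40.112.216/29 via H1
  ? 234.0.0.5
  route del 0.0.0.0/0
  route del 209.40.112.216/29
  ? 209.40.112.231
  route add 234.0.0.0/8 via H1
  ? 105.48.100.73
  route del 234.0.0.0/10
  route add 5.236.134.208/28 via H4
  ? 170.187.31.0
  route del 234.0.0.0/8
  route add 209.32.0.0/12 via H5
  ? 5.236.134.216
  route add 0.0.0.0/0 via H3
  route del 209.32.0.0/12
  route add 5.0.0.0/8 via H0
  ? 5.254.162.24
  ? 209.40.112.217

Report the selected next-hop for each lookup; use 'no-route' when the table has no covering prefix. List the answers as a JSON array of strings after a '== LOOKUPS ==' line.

Trace:
  + 234.0.0.0/10 (H6) depth=10
  + 209.40.112.0/24 (H6) depth=24
  lookup 209.40.112.3: bits 110100010010100001110000 walk d0:-→d1:-→d2:-→d3:-→d4:-→d5:-→d6:-→d7:-→d8:-→d9:-→d10:-→d11:-→d12:-→d13:-→d14:-→d15:-→d16:-→d17:-→d18:-→d19:-→d20:-→d21:-→d22:-→d23:-→d24:H6 -> H6
  + 209.40.112.208/28 (H4) depth=28
  + 0.0.0.0/1 (H5) depth=1
  lookup 234.0.114.3: bits 1110101000 walk d0:-→d1:-→d2:-→d3:-→d4:-→d5:-→d6:-→d7:-→d8:-→d9:-→d10:H6 -> H6
  + 0.0.0.0/0 (H7) depth=0
  lookup 234.1.205.220: bits 1110101000 walk d0:H7→d1:-→d2:-→d3:-→d4:-→d5:-→d6:-→d7:-→d8:-→d9:-→d10:H6 -> H6
  - 0.0.0.0/1 clear@1
  + 5.0.0.0/8 (H0) depth=8
  + 209.40.112.217/32 (H4) depth=32
  lookup 5.1.242.168: bits 00000101 walk d0:H7→d1:-→d2:-→d3:-→d4:-→d5:-→d6:-→d7:-→d8:H0 -> H0
  - 209.40.112.208/28 clear@28
  + 105.48.100.0/24 (H5) depth=24
  + 209.40.112.216/29 (H1) depth=29
  lookup 234.0.0.5: bits 1110101000 walk d0:H7→d1:-→d2:-→d3:-→d4:-→d5:-→d6:-→d7:-→d8:-→d9:-→d10:H6 -> H6
  - 0.0.0.0/0 clear@0
  - 209.40.112.216/29 clear@29
  lookup 209.40.112.231: bits 11010001001010000111000011 walk d0:-→d1:-→d2:-→d3:-→d4:-→d5:-→d6:-→d7:-→d8:-→d9:-→d10:-→d11:-→d12:-→d13:-→d14:-→d15:-→d16:-→d17:-→d18:-→d19:-→d20:-→d21:-→d22:-→d23:-→d24:H6→d25:-→d26:- -> H6
  + 234.0.0.0/8 (H1) depth=8
  lookup 105.48.100.73: bits 011010010011000001100100 walk d0:-→d1:-→d2:-→d3:-→d4:-→d5:-→d6:-→d7:-→d8:-→d9:-→d10:-→d11:-→d12:-→d13:-→d14:-→d15:-→d16:-→d17:-→d18:-→d19:-→d20:-→d21:-→d22:-→d23:-→d24:H5 -> H5
  - 234.0.0.0/10 clear@10
  + 5.236.134.208/28 (H4) depth=28
  lookup 170.187.31.0: bits 1 walk d0:-→d1:- -> no-route
  - 234.0.0.0/8 clear@8
  + 209.32.0.0/12 (H5) depth=12
  lookup 5.236.134.216: bits 0000010111101100100001101101 walk d0:-→d1:-→d2:-→d3:-→d4:-→d5:-→d6:-→d7:-→d8:H0→d9:-→d10:-→d11:-→d12:-→d13:-→d14:-→d15:-→d16:-→d17:-→d18:-→d19:-→d20:-→d21:-→d22:-→d23:-→d24:-→d25:-→d26:-→d27:-→d28:H4 -> H4
  + 0.0.0.0/0 (H3) depth=0
  - 209.32.0.0/12 clear@12
  + 5.0.0.0/8 (H0) depth=8
  lookup 5.254.162.24: bits 00000101111 walk d0:H3→d1:-→d2:-→d3:-→d4:-→d5:-→d6:-→d7:-→d8:H0→d9:-→d10:-→d11:- -> H0
  lookup 209.40.112.217: bits 11010001001010000111000011011001 walk d0:H3→d1:-→d2:-→d3:-→d4:-→d5:-→d6:-→d7:-→d8:-→d9:-→d10:-→d11:-→d12:-→d13:-→d14:-→d15:-→d16:-→d17:-→d18:-→d19:-→d20:-→d21:-→d22:-→d23:-→d24:H6→d25:-→d26:-→d27:-→d28:-→d29:-→d30:-→d31:-→d32:H4 -> H4

== LOOKUPS ==
["H6","H6","H6","H0","H6","H6","H5","no-route","H4","H0","H4"]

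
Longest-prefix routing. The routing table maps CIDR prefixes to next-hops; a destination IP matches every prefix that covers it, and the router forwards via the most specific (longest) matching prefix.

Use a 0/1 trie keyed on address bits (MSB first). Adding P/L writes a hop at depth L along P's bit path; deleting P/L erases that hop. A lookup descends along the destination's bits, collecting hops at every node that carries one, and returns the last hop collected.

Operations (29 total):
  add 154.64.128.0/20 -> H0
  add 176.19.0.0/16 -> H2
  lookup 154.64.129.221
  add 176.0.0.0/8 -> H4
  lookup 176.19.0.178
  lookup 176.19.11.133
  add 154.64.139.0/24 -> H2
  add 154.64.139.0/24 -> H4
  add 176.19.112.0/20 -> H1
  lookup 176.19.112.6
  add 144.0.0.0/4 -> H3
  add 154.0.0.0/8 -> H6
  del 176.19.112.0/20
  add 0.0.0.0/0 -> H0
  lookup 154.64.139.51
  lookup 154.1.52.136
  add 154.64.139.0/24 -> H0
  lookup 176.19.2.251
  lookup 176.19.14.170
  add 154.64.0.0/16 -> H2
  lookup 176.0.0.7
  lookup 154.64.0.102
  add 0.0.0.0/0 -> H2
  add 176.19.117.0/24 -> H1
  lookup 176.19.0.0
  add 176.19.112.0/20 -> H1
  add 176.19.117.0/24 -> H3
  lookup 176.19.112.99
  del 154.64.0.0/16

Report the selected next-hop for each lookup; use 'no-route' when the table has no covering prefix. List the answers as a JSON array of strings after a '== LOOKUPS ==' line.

Process each operation:
  + 154.64.128.0/20 (H0) depth=20
  + 176.19.0.0/16 (H2) depth=16
  Q 154.64.129.221: descend 10011010010000001000 ; hops seen [H0] ; pick H0
  + 176.0.0.0/8 (H4) depth=8
  Q 176.19.0.178: descend 1011000000010011 ; hops seen [H4,H2] ; pick H2
  Q 176.19.11.133: descend 1011000000010011 ; hops seen [H4,H2] ; pick H2
  + 154.64.139.0/24 (H2) depth=24
  + 154.64.139.0/24 (H4) depth=24
  + 176.19.112.0/20 (H1) depth=20
  Q 176.19.112.6: descend 10110000000100110111 ; hops seen [H4,H2,H1] ; pick H1
  + 144.0.0.0/4 (H3) depth=4
  + 154.0.0.0/8 (H6) depth=8
  - 176.19.112.0/20 clear@20
  + 0.0.0.0/0 (H0) depth=0
  Q 154.64.139.51: descend 100110100100000010001011 ; hops seen [H0,H3,H6,H0,H4] ; pick H4
  Q 154.1.52.136: descend 100110100 ; hops seen [H0,H3,H6] ; pick H6
  + 154.64.139.0/24 (H0) depth=24
  Q 176.19.2.251: descend 10110000000100110 ; hops seen [H0,H4,H2] ; pick H2
  Q 176.19.14.170: descend 10110000000100110 ; hops seen [H0,H4,H2] ; pick H2
  + 154.64.0.0/16 (H2) depth=16
  Q 176.0.0.7: descend 10110000000 ; hops seen [H0,H4] ; pick H4
  Q 154.64.0.102: descend 1001101001000000 ; hops seen [H0,H3,H6,H2] ; pick H2
  + 0.0.0.0/0 (H2) depth=0
  + 176.19.117.0/24 (H1) depth=24
  Q 176.19.0.0: descend 10110000000100110 ; hops seen [H2,H4,H2] ; pick H2
  + 176.19.112.0/20 (H1) depth=20
  + 176.19.117.0/24 (H3) depth=24
  Q 176.19.112.99: descend 101100000001001101110 ; hops seen [H2,H4,H2,H1] ; pick H1
  - 154.64.0.0/16 clear@16

== LOOKUPS ==
["H0","H2","H2","H1","H4","H6","H2","H2","H4","H2","H2","H1"]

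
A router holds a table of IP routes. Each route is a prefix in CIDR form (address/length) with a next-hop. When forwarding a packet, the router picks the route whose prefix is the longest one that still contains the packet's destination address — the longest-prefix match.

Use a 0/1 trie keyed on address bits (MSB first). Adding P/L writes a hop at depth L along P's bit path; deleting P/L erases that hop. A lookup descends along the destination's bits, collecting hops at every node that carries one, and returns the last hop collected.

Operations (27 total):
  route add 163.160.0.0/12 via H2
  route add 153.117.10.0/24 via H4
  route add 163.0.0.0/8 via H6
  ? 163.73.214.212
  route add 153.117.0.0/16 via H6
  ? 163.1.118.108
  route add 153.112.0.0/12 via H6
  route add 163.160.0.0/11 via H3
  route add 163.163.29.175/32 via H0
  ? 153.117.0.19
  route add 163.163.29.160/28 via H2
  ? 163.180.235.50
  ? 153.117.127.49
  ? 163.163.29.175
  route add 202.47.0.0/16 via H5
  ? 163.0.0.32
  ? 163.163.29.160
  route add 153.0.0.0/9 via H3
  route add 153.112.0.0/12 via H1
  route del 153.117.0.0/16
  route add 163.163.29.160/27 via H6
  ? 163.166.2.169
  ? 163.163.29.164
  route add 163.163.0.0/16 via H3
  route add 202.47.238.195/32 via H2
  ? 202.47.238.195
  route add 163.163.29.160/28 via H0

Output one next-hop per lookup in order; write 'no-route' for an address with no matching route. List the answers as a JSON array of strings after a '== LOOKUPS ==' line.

Trace:
  add 163.160.0.0/12 -> H2 at depth 12
  add 153.117.10.0/24 -> H4 at depth 24
  add 163.0.0.0/8 -> H6 at depth 8
  ? 163.73.214.212  path d0:-→d1:-→d2:-→d3:-→d4:-→d5:-→d6:-→d7:-→d8:H6  best=H6
  add 153.117.0.0/16 -> H6 at depth 16
  ? 163.1.118.108  path d0:-→d1:-→d2:-→d3:-→d4:-→d5:-→d6:-→d7:-→d8:H6  best=H6
  add 153.112.0.0/12 -> H6 at depth 12
  add 163.160.0.0/11 -> H3 at depth 11
  add 163.163.29.175/32 -> H0 at depth 32
  ? 153.117.0.19  path d0:-→d1:-→d2:-→d3:-→d4:-→d5:-→d6:-→d7:-→d8:-→d9:-→d10:-→d11:-→d12:H6→d13:-→d14:-→d15:-→d16:H6→d17:-→d18:-→d19:-→d20:-  best=H6
  add 163.163.29.160/28 -> H2 at depth 28
  ? 163.180.235.50  path d0:-→d1:-→d2:-→d3:-→d4:-→d5:-→d6:-→d7:-→d8:H6→d9:-→d10:-→d11:H3  best=H3
  ? 153.117.127.49  path d0:-→d1:-→d2:-→d3:-→d4:-→d5:-→d6:-→d7:-→d8:-→d9:-→d10:-→d11:-→d12:H6→d13:-→d14:-→d15:-→d16:H6→d17:-  best=H6
  ? 163.163.29.175  path d0:-→d1:-→d2:-→d3:-→d4:-→d5:-→d6:-→d7:-→d8:H6→d9:-→d10:-→d11:H3→d12:H2→d13:-→d14:-→d15:-→d16:-→d17:-→d18:-→d19:-→d20:-→d21:-→d22:-→d23:-→d24:-→d25:-→d26:-→d27:-→d28:H2→d29:-→d30:-→d31:-→d32:H0  best=H0
  add 202.47.0.0/16 -> H5 at depth 16
  ? 163.0.0.32  path d0:-→d1:-→d2:-→d3:-→d4:-→d5:-→d6:-→d7:-→d8:H6  best=H6
  ? 163.163.29.160  path d0:-→d1:-→d2:-→d3:-→d4:-→d5:-→d6:-→d7:-→d8:H6→d9:-→d10:-→d11:H3→d12:H2→d13:-→d14:-→d15:-→d16:-→d17:-→d18:-→d19:-→d20:-→d21:-→d22:-→d23:-→d24:-→d25:-→d26:-→d27:-→d28:H2  best=H2
  add 153.0.0.0/9 -> H3 at depth 9
  add 153.112.0.0/12 -> H1 at depth 12
  - 153.117.0.0/16 clear@16
  add 163.163.29.160/27 -> H6 at depth 27
  ? 163.166.2.169  path d0:-→d1:-→d2:-→d3:-→d4:-→d5:-→d6:-→d7:-→d8:H6→d9:-→d10:-→d11:H3→d12:H2→d13:-  best=H2
  ? 163.163.29.164  path d0:-→d1:-→d2:-→d3:-→d4:-→d5:-→d6:-→d7:-→d8:H6→d9:-→d10:-→d11:H3→d12:H2→d13:-→d14:-→d15:-→d16:-→d17:-→d18:-→d19:-→d20:-→d21:-→d22:-→d23:-→d24:-→d25:-→d26:-→d27:H6→d28:H2  best=H2
  add 163.163.0.0/16 -> H3 at depth 16
  add 202.47.238.195/32 -> H2 at depth 32
  ? 202.47.238.195  path d0:-→d1:-→d2:-→d3:-→d4:-→d5:-→d6:-→d7:-→d8:-→d9:-→d10:-→d11:-→d12:-→d13:-→d14:-→d15:-→d16:H5→d17:-→d18:-→d19:-→d20:-→d21:-→d22:-→d23:-→d24:-→d25:-→d26:-→d27:-→d28:-→d29:-→d30:-→d31:-→d32:H2  best=H2
  add 163.163.29.160/28 -> H0 at depth 28

== LOOKUPS ==
["H6","H6","H6","H3","H6","H0","H6","H2","H2","H2","H2"]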